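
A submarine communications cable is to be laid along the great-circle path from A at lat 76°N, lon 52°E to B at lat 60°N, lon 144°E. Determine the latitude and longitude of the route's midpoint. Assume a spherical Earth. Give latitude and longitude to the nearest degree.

Convert each endpoint to a unit vector on the sphere (x = cos φ cos λ, y = cos φ sin λ, z = sin φ).
The central angle between the endpoints is δ = arccos(p₁·p₂) ≈ 0.581 rad (33.3°).
Interpolate at f = 1/2 with slerp weights a = sin((1−f)δ)/sin δ ≈ 0.522, b = sin(fδ)/sin δ ≈ 0.522.
p = a·p₁ + b·p₂ ≈ (-0.133, 0.253, 0.958); φ = arcsin(p_z) ≈ 73.39°, λ = atan2(p_y, p_x) ≈ 117.81°.

≈ lat 73°N, lon 118°E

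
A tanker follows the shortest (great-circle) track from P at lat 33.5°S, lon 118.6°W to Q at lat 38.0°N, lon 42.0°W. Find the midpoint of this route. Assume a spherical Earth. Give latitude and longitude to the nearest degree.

Write both endpoints as unit vectors p₁, p₂ with components (cos φ cos λ, cos φ sin λ, sin φ).
The central angle between the endpoints is δ = arccos(p₁·p₂) ≈ 1.759 rad (100.8°).
Interpolate at f = 1/2 with slerp weights a = sin((1−f)δ)/sin δ ≈ 0.784, b = sin(fδ)/sin δ ≈ 0.784.
p = a·p₁ + b·p₂ ≈ (0.146, -0.988, 0.050); φ = arcsin(p_z) ≈ 2.87°, λ = atan2(p_y, p_x) ≈ -81.58°.

≈ lat 3°N, lon 82°W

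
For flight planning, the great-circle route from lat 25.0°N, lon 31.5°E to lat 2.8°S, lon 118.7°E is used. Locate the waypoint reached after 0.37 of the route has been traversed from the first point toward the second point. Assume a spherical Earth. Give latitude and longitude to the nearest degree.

≈ lat 19°N, lon 66°E

Write both endpoints as unit vectors p₁, p₂ with components (cos φ cos λ, cos φ sin λ, sin φ).
The central angle between the endpoints is δ = arccos(p₁·p₂) ≈ 1.547 rad (88.6°).
Interpolate at f = 0.37 with slerp weights a = sin((1−f)δ)/sin δ ≈ 0.828, b = sin(fδ)/sin δ ≈ 0.542.
p = a·p₁ + b·p₂ ≈ (0.380, 0.867, 0.323); φ = arcsin(p_z) ≈ 18.87°, λ = atan2(p_y, p_x) ≈ 66.34°.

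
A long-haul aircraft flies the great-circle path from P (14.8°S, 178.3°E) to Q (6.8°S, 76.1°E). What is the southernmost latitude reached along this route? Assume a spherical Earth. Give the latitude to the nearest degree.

The great circle lies in the plane with unit normal n̂ = (p₁ × p₂)/|p₁ × p₂|.
Here n̂_z ≈ -0.953; the vertex latitude is φ_max = arccos|n̂_z| ≈ 17.7°.

≈ 18°S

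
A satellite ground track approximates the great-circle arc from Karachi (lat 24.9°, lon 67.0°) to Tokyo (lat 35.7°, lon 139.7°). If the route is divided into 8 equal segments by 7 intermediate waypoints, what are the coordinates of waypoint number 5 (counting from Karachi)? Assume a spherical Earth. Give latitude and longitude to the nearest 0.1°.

Convert each endpoint to a unit vector on the sphere (x = cos φ cos λ, y = cos φ sin λ, z = sin φ).
The central angle between the endpoints is δ = arccos(p₁·p₂) ≈ 1.087 rad (62.3°).
Interpolate at f = 5/8 with slerp weights a = sin((1−f)δ)/sin δ ≈ 0.448, b = sin(fδ)/sin δ ≈ 0.710.
p = a·p₁ + b·p₂ ≈ (-0.281, 0.747, 0.603); φ = arcsin(p_z) ≈ 37.07°, λ = atan2(p_y, p_x) ≈ 110.61°.

≈ lat 37.1°, lon 110.6°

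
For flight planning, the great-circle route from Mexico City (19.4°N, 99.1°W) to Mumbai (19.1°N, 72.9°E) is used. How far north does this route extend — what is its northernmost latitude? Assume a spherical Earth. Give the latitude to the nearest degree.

≈ 79°N

The great circle lies in the plane with unit normal n̂ = (p₁ × p₂)/|p₁ × p₂|.
Here n̂_z ≈ +0.196; the vertex latitude is φ_max = arccos|n̂_z| ≈ 78.7°.
Check via Clairaut: cos φ_max = |cos φ₁| · sin C = cos(19.4°)·sin(12.0°) ≈ 0.196, again giving ≈ 78.7°.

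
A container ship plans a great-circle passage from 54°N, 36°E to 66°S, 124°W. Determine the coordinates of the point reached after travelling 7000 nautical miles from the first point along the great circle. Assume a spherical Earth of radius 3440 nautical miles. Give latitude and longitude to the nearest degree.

≈ 54°S, 17°W

From cos δ = sin φ₁ sin φ₂ + cos φ₁ cos φ₂ cos Δλ, the central angle is δ ≈ 2.871 rad (164.5°). The total great-circle distance is δ·R ≈ 2.871 × 3440 ≈ 9878 nmi, so the target fraction is f = 7000/9878 ≈ 0.709.
Interpolate at f ≈ 0.709 with slerp weights a = sin((1−f)δ)/sin δ ≈ 2.782, b = sin(fδ)/sin δ ≈ 3.351.
p = a·p₁ + b·p₂ ≈ (0.561, -0.169, -0.811); φ = arcsin(p_z) ≈ -54.16°, λ = atan2(p_y, p_x) ≈ -16.76°.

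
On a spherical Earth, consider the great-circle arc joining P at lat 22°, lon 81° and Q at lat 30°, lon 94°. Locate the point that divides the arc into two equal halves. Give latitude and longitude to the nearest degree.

≈ lat 26°, lon 87°

Write both endpoints as unit vectors p₁, p₂ with components (cos φ cos λ, cos φ sin λ, sin φ).
The central angle between the endpoints is δ = arccos(p₁·p₂) ≈ 0.247 rad (14.1°).
Interpolate at f = 1/2 with slerp weights a = sin((1−f)δ)/sin δ ≈ 0.504, b = sin(fδ)/sin δ ≈ 0.504.
p = a·p₁ + b·p₂ ≈ (0.043, 0.897, 0.441); φ = arcsin(p_z) ≈ 26.15°, λ = atan2(p_y, p_x) ≈ 87.28°.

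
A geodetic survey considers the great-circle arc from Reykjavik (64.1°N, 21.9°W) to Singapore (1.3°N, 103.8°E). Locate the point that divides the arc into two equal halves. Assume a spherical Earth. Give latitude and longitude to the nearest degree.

From cos δ = sin φ₁ sin φ₂ + cos φ₁ cos φ₂ cos Δλ, the central angle is δ ≈ 1.807 rad (103.6°).
Interpolate at f = 1/2 with slerp weights a = sin((1−f)δ)/sin δ ≈ 0.808, b = sin(fδ)/sin δ ≈ 0.808.
p = a·p₁ + b·p₂ ≈ (0.135, 0.653, 0.745); φ = arcsin(p_z) ≈ 48.19°, λ = atan2(p_y, p_x) ≈ 78.33°.

≈ (48°N, 78°E)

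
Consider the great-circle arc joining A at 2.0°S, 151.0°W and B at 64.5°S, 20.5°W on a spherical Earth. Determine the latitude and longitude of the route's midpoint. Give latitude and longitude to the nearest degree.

≈ 50°S, 127°W

Write both endpoints as unit vectors p₁, p₂ with components (cos φ cos λ, cos φ sin λ, sin φ).
The central angle between the endpoints is δ = arccos(p₁·p₂) ≈ 1.821 rad (104.4°).
Interpolate at f = 1/2 with slerp weights a = sin((1−f)δ)/sin δ ≈ 0.815, b = sin(fδ)/sin δ ≈ 0.815.
p = a·p₁ + b·p₂ ≈ (-0.384, -0.518, -0.764); φ = arcsin(p_z) ≈ -49.85°, λ = atan2(p_y, p_x) ≈ -126.54°.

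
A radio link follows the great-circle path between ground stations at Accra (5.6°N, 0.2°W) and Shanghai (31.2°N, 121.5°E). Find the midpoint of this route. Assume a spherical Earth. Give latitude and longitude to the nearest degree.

Convert each endpoint to a unit vector on the sphere (x = cos φ cos λ, y = cos φ sin λ, z = sin φ).
The central angle between the endpoints is δ = arccos(p₁·p₂) ≈ 1.979 rad (113.4°).
Interpolate at f = 1/2 with slerp weights a = sin((1−f)δ)/sin δ ≈ 0.910, b = sin(fδ)/sin δ ≈ 0.910.
p = a·p₁ + b·p₂ ≈ (0.499, 0.661, 0.560); φ = arcsin(p_z) ≈ 34.09°, λ = atan2(p_y, p_x) ≈ 52.93°.

≈ 34°N, 53°E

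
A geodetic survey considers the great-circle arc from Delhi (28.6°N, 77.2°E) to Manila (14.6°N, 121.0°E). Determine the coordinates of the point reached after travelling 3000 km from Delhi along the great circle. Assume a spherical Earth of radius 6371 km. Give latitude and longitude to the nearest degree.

≈ 21°N, 106°E

From cos δ = sin φ₁ sin φ₂ + cos φ₁ cos φ₂ cos Δλ, the central angle is δ ≈ 0.747 rad (42.8°). The total great-circle distance is δ·R ≈ 0.747 × 6371 ≈ 4758 km, so the target fraction is f = 3000/4758 ≈ 0.631.
Interpolate at f ≈ 0.631 with slerp weights a = sin((1−f)δ)/sin δ ≈ 0.401, b = sin(fδ)/sin δ ≈ 0.668.
p = a·p₁ + b·p₂ ≈ (-0.255, 0.897, 0.360); φ = arcsin(p_z) ≈ 21.12°, λ = atan2(p_y, p_x) ≈ 105.86°.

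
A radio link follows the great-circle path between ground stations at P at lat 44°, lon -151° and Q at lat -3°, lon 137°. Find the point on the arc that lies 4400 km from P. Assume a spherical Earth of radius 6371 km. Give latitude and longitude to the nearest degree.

Write both endpoints as unit vectors p₁, p₂ with components (cos φ cos λ, cos φ sin λ, sin φ).
The central angle between the endpoints is δ = arccos(p₁·p₂) ≈ 1.384 rad (79.3°). The total great-circle distance is δ·R ≈ 1.384 × 6371 ≈ 8818 km, so the target fraction is f = 4400/8818 ≈ 0.499.
Interpolate at f ≈ 0.499 with slerp weights a = sin((1−f)δ)/sin δ ≈ 0.651, b = sin(fδ)/sin δ ≈ 0.648.
p = a·p₁ + b·p₂ ≈ (-0.883, 0.215, 0.418); φ = arcsin(p_z) ≈ 24.71°, λ = atan2(p_y, p_x) ≈ 166.33°.

≈ lat 25°, lon 166°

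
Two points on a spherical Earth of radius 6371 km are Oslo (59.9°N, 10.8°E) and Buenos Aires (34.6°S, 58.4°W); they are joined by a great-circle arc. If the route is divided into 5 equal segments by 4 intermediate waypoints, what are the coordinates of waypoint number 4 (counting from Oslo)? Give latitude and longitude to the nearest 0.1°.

From cos δ = sin φ₁ sin φ₂ + cos φ₁ cos φ₂ cos Δλ, the central angle is δ ≈ 1.923 rad (110.2°).
Interpolate at f = 4/5 with slerp weights a = sin((1−f)δ)/sin δ ≈ 0.400, b = sin(fδ)/sin δ ≈ 1.065.
p = a·p₁ + b·p₂ ≈ (0.656, -0.709, -0.259); φ = arcsin(p_z) ≈ -15.00°, λ = atan2(p_y, p_x) ≈ -47.22°.

≈ 15.0°S, 47.2°W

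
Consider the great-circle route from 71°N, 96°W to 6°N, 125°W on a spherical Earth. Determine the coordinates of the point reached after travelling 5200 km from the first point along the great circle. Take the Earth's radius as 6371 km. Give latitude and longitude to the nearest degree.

≈ 26°N, 121°W

The haversine formula gives a central angle δ ≈ 1.179 rad (67.5°) between the endpoints. The total great-circle distance is δ·R ≈ 1.179 × 6371 ≈ 7510 km, so the target fraction is f = 5200/7510 ≈ 0.692.
Interpolate at f ≈ 0.692 with slerp weights a = sin((1−f)δ)/sin δ ≈ 0.384, b = sin(fδ)/sin δ ≈ 0.788.
p = a·p₁ + b·p₂ ≈ (-0.463, -0.767, 0.445); φ = arcsin(p_z) ≈ 26.44°, λ = atan2(p_y, p_x) ≈ -121.12°.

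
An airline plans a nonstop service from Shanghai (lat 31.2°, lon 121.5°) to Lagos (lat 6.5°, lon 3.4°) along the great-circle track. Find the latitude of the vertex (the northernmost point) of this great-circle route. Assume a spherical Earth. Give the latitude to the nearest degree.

The great circle lies in the plane with unit normal n̂ = (p₁ × p₂)/|p₁ × p₂|.
Here n̂_z ≈ -0.798; the vertex latitude is φ_max = arccos|n̂_z| ≈ 37.1°.
Check via Clairaut: cos φ_max = |cos φ₁| · sin C = cos(31.2°)·sin(68.8°) ≈ 0.798, again giving ≈ 37.1°.

≈ 37°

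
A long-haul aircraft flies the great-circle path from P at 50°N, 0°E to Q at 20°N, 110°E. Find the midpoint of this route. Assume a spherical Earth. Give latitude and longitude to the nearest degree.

≈ 50°N, 70°E

From cos δ = sin φ₁ sin φ₂ + cos φ₁ cos φ₂ cos Δλ, the central angle is δ ≈ 1.515 rad (86.8°).
Interpolate at f = 1/2 with slerp weights a = sin((1−f)δ)/sin δ ≈ 0.688, b = sin(fδ)/sin δ ≈ 0.688.
p = a·p₁ + b·p₂ ≈ (0.221, 0.608, 0.763); φ = arcsin(p_z) ≈ 49.70°, λ = atan2(p_y, p_x) ≈ 70.00°.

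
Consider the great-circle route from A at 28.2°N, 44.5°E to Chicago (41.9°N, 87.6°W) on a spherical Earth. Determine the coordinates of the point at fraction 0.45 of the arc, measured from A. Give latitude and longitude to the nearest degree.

From cos δ = sin φ₁ sin φ₂ + cos φ₁ cos φ₂ cos Δλ, the central angle is δ ≈ 1.695 rad (97.1°).
Interpolate at f = 0.45 with slerp weights a = sin((1−f)δ)/sin δ ≈ 0.809, b = sin(fδ)/sin δ ≈ 0.696.
p = a·p₁ + b·p₂ ≈ (0.530, -0.018, 0.848); φ = arcsin(p_z) ≈ 57.94°, λ = atan2(p_y, p_x) ≈ -1.94°.

≈ 58°N, 2°W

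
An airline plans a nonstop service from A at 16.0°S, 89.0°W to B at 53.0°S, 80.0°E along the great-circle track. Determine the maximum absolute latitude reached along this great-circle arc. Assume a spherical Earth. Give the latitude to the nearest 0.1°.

The great circle lies in the plane with unit normal n̂ = (p₁ × p₂)/|p₁ × p₂|.
Here n̂_z ≈ +0.118; the vertex latitude is φ_max = arccos|n̂_z| ≈ 83.2°.
Check via Clairaut: cos φ_max = |cos φ₁| · sin C = cos(16.0°)·sin(173.0°) ≈ 0.118, again giving ≈ 83.2°.

≈ 83.2°S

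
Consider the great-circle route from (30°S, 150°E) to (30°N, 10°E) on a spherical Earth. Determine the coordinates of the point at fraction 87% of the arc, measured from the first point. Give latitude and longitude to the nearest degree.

From cos δ = sin φ₁ sin φ₂ + cos φ₁ cos φ₂ cos Δλ, the central angle is δ ≈ 2.540 rad (145.5°).
Interpolate at f = 0.87 with slerp weights a = sin((1−f)δ)/sin δ ≈ 0.573, b = sin(fδ)/sin δ ≈ 1.418.
p = a·p₁ + b·p₂ ≈ (0.780, 0.461, 0.423); φ = arcsin(p_z) ≈ 25.01°, λ = atan2(p_y, p_x) ≈ 30.61°.

≈ (25°N, 31°E)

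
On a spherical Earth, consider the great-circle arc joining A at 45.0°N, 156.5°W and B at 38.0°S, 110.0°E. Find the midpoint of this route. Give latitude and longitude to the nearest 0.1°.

≈ 5.1°N, 153.5°E

Convert each endpoint to a unit vector on the sphere (x = cos φ cos λ, y = cos φ sin λ, z = sin φ).
The central angle between the endpoints is δ = arccos(p₁·p₂) ≈ 2.059 rad (118.0°).
Interpolate at f = 1/2 with slerp weights a = sin((1−f)δ)/sin δ ≈ 0.971, b = sin(fδ)/sin δ ≈ 0.971.
p = a·p₁ + b·p₂ ≈ (-0.891, 0.445, 0.089); φ = arcsin(p_z) ≈ 5.09°, λ = atan2(p_y, p_x) ≈ 153.46°.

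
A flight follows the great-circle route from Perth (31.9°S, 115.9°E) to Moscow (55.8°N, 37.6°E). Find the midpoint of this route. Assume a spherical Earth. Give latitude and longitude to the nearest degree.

Convert each endpoint to a unit vector on the sphere (x = cos φ cos λ, y = cos φ sin λ, z = sin φ).
The central angle between the endpoints is δ = arccos(p₁·p₂) ≈ 1.918 rad (109.9°).
Interpolate at f = 1/2 with slerp weights a = sin((1−f)δ)/sin δ ≈ 0.871, b = sin(fδ)/sin δ ≈ 0.871.
p = a·p₁ + b·p₂ ≈ (0.065, 0.963, 0.260); φ = arcsin(p_z) ≈ 15.07°, λ = atan2(p_y, p_x) ≈ 86.15°.

≈ (15°N, 86°E)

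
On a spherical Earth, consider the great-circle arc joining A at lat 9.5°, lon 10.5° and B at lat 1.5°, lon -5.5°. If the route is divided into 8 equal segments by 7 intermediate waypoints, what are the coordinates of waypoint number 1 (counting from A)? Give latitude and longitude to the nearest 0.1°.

≈ lat 8.5°, lon 8.5°

Write both endpoints as unit vectors p₁, p₂ with components (cos φ cos λ, cos φ sin λ, sin φ).
The central angle between the endpoints is δ = arccos(p₁·p₂) ≈ 0.311 rad (17.8°).
Interpolate at f = 1/8 with slerp weights a = sin((1−f)δ)/sin δ ≈ 0.878, b = sin(fδ)/sin δ ≈ 0.127.
p = a·p₁ + b·p₂ ≈ (0.978, 0.146, 0.148); φ = arcsin(p_z) ≈ 8.53°, λ = atan2(p_y, p_x) ≈ 8.47°.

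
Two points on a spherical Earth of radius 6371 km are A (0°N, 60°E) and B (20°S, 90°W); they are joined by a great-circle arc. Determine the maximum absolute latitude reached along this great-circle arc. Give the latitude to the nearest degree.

≈ 36°S

The great circle lies in the plane with unit normal n̂ = (p₁ × p₂)/|p₁ × p₂|.
Here n̂_z ≈ -0.808; the vertex latitude is φ_max = arccos|n̂_z| ≈ 36.1°.
Check via Clairaut: cos φ_max = |cos φ₁| · sin C = cos(0.0°)·sin(126.1°) ≈ 0.808, again giving ≈ 36.1°.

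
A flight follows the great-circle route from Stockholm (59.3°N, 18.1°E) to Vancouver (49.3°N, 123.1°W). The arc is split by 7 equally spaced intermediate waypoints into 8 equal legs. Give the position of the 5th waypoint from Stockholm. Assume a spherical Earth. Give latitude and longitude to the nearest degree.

Write both endpoints as unit vectors p₁, p₂ with components (cos φ cos λ, cos φ sin λ, sin φ).
The central angle between the endpoints is δ = arccos(p₁·p₂) ≈ 1.168 rad (66.9°).
Interpolate at f = 5/8 with slerp weights a = sin((1−f)δ)/sin δ ≈ 0.461, b = sin(fδ)/sin δ ≈ 0.725.
p = a·p₁ + b·p₂ ≈ (-0.034, -0.323, 0.946); φ = arcsin(p_z) ≈ 71.06°, λ = atan2(p_y, p_x) ≈ -96.09°.

≈ 71°N, 96°W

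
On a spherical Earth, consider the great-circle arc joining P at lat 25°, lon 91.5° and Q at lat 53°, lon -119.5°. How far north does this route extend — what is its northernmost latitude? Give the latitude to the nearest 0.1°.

≈ 73.5°

The great circle lies in the plane with unit normal n̂ = (p₁ × p₂)/|p₁ × p₂|.
Here n̂_z ≈ +0.283; the vertex latitude is φ_max = arccos|n̂_z| ≈ 73.5°.
Check via Clairaut: cos φ_max = |cos φ₁| · sin C = cos(25.0°)·sin(18.2°) ≈ 0.283, again giving ≈ 73.5°.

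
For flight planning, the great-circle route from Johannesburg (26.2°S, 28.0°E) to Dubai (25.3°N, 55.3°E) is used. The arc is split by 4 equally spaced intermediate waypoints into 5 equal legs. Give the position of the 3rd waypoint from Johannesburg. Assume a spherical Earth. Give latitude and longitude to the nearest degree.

From cos δ = sin φ₁ sin φ₂ + cos φ₁ cos φ₂ cos Δλ, the central angle is δ ≈ 1.010 rad (57.8°).
Interpolate at f = 3/5 with slerp weights a = sin((1−f)δ)/sin δ ≈ 0.464, b = sin(fδ)/sin δ ≈ 0.673.
p = a·p₁ + b·p₂ ≈ (0.714, 0.695, 0.082); φ = arcsin(p_z) ≈ 4.73°, λ = atan2(p_y, p_x) ≈ 44.25°.

≈ 5°N, 44°E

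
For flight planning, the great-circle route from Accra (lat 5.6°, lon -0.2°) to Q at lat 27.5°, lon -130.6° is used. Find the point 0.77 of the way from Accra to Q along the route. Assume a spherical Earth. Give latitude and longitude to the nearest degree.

Write both endpoints as unit vectors p₁, p₂ with components (cos φ cos λ, cos φ sin λ, sin φ).
The central angle between the endpoints is δ = arccos(p₁·p₂) ≈ 2.126 rad (121.8°).
Interpolate at f = 0.77 with slerp weights a = sin((1−f)δ)/sin δ ≈ 0.553, b = sin(fδ)/sin δ ≈ 1.174.
p = a·p₁ + b·p₂ ≈ (-0.128, -0.793, 0.596); φ = arcsin(p_z) ≈ 36.59°, λ = atan2(p_y, p_x) ≈ -99.15°.

≈ lat 37°, lon -99°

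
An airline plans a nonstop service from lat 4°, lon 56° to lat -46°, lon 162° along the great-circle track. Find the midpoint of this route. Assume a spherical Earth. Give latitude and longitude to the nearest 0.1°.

From cos δ = sin φ₁ sin φ₂ + cos φ₁ cos φ₂ cos Δλ, the central angle is δ ≈ 1.814 rad (104.0°).
Interpolate at f = 1/2 with slerp weights a = sin((1−f)δ)/sin δ ≈ 0.812, b = sin(fδ)/sin δ ≈ 0.812.
p = a·p₁ + b·p₂ ≈ (-0.083, 0.846, -0.527); φ = arcsin(p_z) ≈ -31.82°, λ = atan2(p_y, p_x) ≈ 95.64°.

≈ lat -31.8°, lon 95.6°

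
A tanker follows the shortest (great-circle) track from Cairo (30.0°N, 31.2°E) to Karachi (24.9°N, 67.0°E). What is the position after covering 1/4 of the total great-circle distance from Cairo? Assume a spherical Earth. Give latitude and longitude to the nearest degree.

≈ 30°N, 40°E

Convert each endpoint to a unit vector on the sphere (x = cos φ cos λ, y = cos φ sin λ, z = sin φ).
The central angle between the endpoints is δ = arccos(p₁·p₂) ≈ 0.559 rad (32.0°).
Interpolate at f = 1/4 with slerp weights a = sin((1−f)δ)/sin δ ≈ 0.768, b = sin(fδ)/sin δ ≈ 0.263.
p = a·p₁ + b·p₂ ≈ (0.662, 0.564, 0.494); φ = arcsin(p_z) ≈ 29.63°, λ = atan2(p_y, p_x) ≈ 40.43°.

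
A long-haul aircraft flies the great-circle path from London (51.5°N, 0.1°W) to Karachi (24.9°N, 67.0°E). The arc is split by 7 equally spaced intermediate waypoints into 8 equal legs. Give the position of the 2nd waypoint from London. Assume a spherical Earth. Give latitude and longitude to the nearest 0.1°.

From cos δ = sin φ₁ sin φ₂ + cos φ₁ cos φ₂ cos Δλ, the central angle is δ ≈ 0.989 rad (56.7°).
Interpolate at f = 2/8 with slerp weights a = sin((1−f)δ)/sin δ ≈ 0.809, b = sin(fδ)/sin δ ≈ 0.293.
p = a·p₁ + b·p₂ ≈ (0.607, 0.244, 0.756); φ = arcsin(p_z) ≈ 49.13°, λ = atan2(p_y, p_x) ≈ 21.87°.

≈ (49.1°N, 21.9°E)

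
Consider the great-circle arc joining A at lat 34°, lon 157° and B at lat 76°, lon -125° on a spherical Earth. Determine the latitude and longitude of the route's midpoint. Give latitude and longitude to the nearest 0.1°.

≈ lat 59.2°, lon 172.1°

From cos δ = sin φ₁ sin φ₂ + cos φ₁ cos φ₂ cos Δλ, the central angle is δ ≈ 0.947 rad (54.2°).
Interpolate at f = 1/2 with slerp weights a = sin((1−f)δ)/sin δ ≈ 0.562, b = sin(fδ)/sin δ ≈ 0.562.
p = a·p₁ + b·p₂ ≈ (-0.507, 0.071, 0.859); φ = arcsin(p_z) ≈ 59.23°, λ = atan2(p_y, p_x) ≈ 172.06°.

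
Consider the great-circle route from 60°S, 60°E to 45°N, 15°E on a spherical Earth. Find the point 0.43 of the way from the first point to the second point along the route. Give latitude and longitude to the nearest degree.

≈ 16°S, 36°E

Write both endpoints as unit vectors p₁, p₂ with components (cos φ cos λ, cos φ sin λ, sin φ).
The central angle between the endpoints is δ = arccos(p₁·p₂) ≈ 1.942 rad (111.2°).
Interpolate at f = 0.43 with slerp weights a = sin((1−f)δ)/sin δ ≈ 0.959, b = sin(fδ)/sin δ ≈ 0.795.
p = a·p₁ + b·p₂ ≈ (0.783, 0.561, -0.269); φ = arcsin(p_z) ≈ -15.58°, λ = atan2(p_y, p_x) ≈ 35.62°.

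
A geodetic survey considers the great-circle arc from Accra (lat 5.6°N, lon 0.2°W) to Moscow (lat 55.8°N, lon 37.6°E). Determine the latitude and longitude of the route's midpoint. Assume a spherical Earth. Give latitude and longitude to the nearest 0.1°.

≈ lat 32.0°N, lon 13.3°E

From cos δ = sin φ₁ sin φ₂ + cos φ₁ cos φ₂ cos Δλ, the central angle is δ ≈ 1.021 rad (58.5°).
Interpolate at f = 1/2 with slerp weights a = sin((1−f)δ)/sin δ ≈ 0.573, b = sin(fδ)/sin δ ≈ 0.573.
p = a·p₁ + b·p₂ ≈ (0.825, 0.195, 0.530); φ = arcsin(p_z) ≈ 32.00°, λ = atan2(p_y, p_x) ≈ 13.26°.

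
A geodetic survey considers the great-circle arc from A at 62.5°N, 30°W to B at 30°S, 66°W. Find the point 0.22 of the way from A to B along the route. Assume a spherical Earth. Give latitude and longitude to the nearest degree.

From cos δ = sin φ₁ sin φ₂ + cos φ₁ cos φ₂ cos Δλ, the central angle is δ ≈ 1.691 rad (96.9°).
Interpolate at f = 0.22 with slerp weights a = sin((1−f)δ)/sin δ ≈ 0.976, b = sin(fδ)/sin δ ≈ 0.366.
p = a·p₁ + b·p₂ ≈ (0.519, -0.515, 0.682); φ = arcsin(p_z) ≈ 43.02°, λ = atan2(p_y, p_x) ≈ -44.77°.

≈ 43°N, 45°W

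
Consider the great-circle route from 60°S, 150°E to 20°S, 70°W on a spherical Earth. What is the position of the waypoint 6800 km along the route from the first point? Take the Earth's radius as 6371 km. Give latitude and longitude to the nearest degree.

Write both endpoints as unit vectors p₁, p₂ with components (cos φ cos λ, cos φ sin λ, sin φ).
The central angle between the endpoints is δ = arccos(p₁·p₂) ≈ 1.635 rad (93.7°). The total great-circle distance is δ·R ≈ 1.635 × 6371 ≈ 10414 km, so the target fraction is f = 6800/10414 ≈ 0.653.
Interpolate at f ≈ 0.653 with slerp weights a = sin((1−f)δ)/sin δ ≈ 0.538, b = sin(fδ)/sin δ ≈ 0.878.
p = a·p₁ + b·p₂ ≈ (0.049, -0.640, -0.766); φ = arcsin(p_z) ≈ -50.04°, λ = atan2(p_y, p_x) ≈ -85.63°.

≈ 50°S, 86°W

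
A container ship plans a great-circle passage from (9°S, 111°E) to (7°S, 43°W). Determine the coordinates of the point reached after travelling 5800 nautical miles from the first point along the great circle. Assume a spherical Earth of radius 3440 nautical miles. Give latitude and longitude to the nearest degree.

From cos δ = sin φ₁ sin φ₂ + cos φ₁ cos φ₂ cos Δλ, the central angle is δ ≈ 2.610 rad (149.5°). The total great-circle distance is δ·R ≈ 2.610 × 3440 ≈ 8979 nmi, so the target fraction is f = 5800/8979 ≈ 0.646.
Interpolate at f ≈ 0.646 with slerp weights a = sin((1−f)δ)/sin δ ≈ 1.575, b = sin(fδ)/sin δ ≈ 1.960.
p = a·p₁ + b·p₂ ≈ (0.865, 0.125, -0.485); φ = arcsin(p_z) ≈ -29.02°, λ = atan2(p_y, p_x) ≈ 8.23°.

≈ (29°S, 8°E)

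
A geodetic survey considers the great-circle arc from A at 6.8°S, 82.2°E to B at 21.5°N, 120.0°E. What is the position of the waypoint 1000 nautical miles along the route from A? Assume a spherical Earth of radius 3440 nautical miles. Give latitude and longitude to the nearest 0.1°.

Convert each endpoint to a unit vector on the sphere (x = cos φ cos λ, y = cos φ sin λ, z = sin φ).
The central angle between the endpoints is δ = arccos(p₁·p₂) ≈ 0.814 rad (46.6°). The total great-circle distance is δ·R ≈ 0.814 × 3440 ≈ 2800 nmi, so the target fraction is f = 1000/2800 ≈ 0.357.
Interpolate at f ≈ 0.357 with slerp weights a = sin((1−f)δ)/sin δ ≈ 0.687, b = sin(fδ)/sin δ ≈ 0.394.
p = a·p₁ + b·p₂ ≈ (-0.091, 0.994, 0.063); φ = arcsin(p_z) ≈ 3.62°, λ = atan2(p_y, p_x) ≈ 95.22°.

≈ 3.6°N, 95.2°E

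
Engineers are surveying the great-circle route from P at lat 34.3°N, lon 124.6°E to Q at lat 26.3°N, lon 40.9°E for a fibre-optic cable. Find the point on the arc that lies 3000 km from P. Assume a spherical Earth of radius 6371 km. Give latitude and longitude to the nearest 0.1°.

Write both endpoints as unit vectors p₁, p₂ with components (cos φ cos λ, cos φ sin λ, sin φ).
The central angle between the endpoints is δ = arccos(p₁·p₂) ≈ 1.233 rad (70.7°). The total great-circle distance is δ·R ≈ 1.233 × 6371 ≈ 7859 km, so the target fraction is f = 3000/7859 ≈ 0.382.
Interpolate at f ≈ 0.382 with slerp weights a = sin((1−f)δ)/sin δ ≈ 0.732, b = sin(fδ)/sin δ ≈ 0.481.
p = a·p₁ + b·p₂ ≈ (-0.018, 0.780, 0.626); φ = arcsin(p_z) ≈ 38.72°, λ = atan2(p_y, p_x) ≈ 91.29°.

≈ lat 38.7°N, lon 91.3°E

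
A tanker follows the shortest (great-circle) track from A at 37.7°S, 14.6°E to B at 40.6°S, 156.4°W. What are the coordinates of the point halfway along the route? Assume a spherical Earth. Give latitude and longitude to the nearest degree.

Write both endpoints as unit vectors p₁, p₂ with components (cos φ cos λ, cos φ sin λ, sin φ).
The central angle between the endpoints is δ = arccos(p₁·p₂) ≈ 1.767 rad (101.3°).
Interpolate at f = 1/2 with slerp weights a = sin((1−f)δ)/sin δ ≈ 0.788, b = sin(fδ)/sin δ ≈ 0.788.
p = a·p₁ + b·p₂ ≈ (0.055, -0.082, -0.995); φ = arcsin(p_z) ≈ -84.31°, λ = atan2(p_y, p_x) ≈ -56.23°.

≈ 84°S, 56°W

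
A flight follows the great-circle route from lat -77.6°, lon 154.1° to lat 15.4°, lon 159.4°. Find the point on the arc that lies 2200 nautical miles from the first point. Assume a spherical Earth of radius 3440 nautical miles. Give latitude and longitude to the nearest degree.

≈ lat -41°, lon 158°

From cos δ = sin φ₁ sin φ₂ + cos φ₁ cos φ₂ cos Δλ, the central angle is δ ≈ 1.624 rad (93.1°). The total great-circle distance is δ·R ≈ 1.624 × 3440 ≈ 5587 nmi, so the target fraction is f = 2200/5587 ≈ 0.394.
Interpolate at f ≈ 0.394 with slerp weights a = sin((1−f)δ)/sin δ ≈ 0.834, b = sin(fδ)/sin δ ≈ 0.598.
p = a·p₁ + b·p₂ ≈ (-0.701, 0.281, -0.656); φ = arcsin(p_z) ≈ -41.00°, λ = atan2(p_y, p_x) ≈ 158.14°.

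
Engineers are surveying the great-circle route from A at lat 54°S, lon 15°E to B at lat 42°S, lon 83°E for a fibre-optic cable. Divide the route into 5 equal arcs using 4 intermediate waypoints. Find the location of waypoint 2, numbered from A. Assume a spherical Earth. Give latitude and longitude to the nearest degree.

≈ lat 54°S, lon 46°E

The haversine formula gives a central angle δ ≈ 0.788 rad (45.2°) between the endpoints.
Interpolate at f = 2/5 with slerp weights a = sin((1−f)δ)/sin δ ≈ 0.642, b = sin(fδ)/sin δ ≈ 0.437.
p = a·p₁ + b·p₂ ≈ (0.404, 0.420, -0.812); φ = arcsin(p_z) ≈ -54.32°, λ = atan2(p_y, p_x) ≈ 46.11°.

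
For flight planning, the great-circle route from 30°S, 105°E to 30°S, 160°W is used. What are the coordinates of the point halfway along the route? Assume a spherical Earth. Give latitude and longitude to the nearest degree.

The haversine formula gives a central angle δ ≈ 1.385 rad (79.4°) between the endpoints.
Interpolate at f = 1/2 with slerp weights a = sin((1−f)δ)/sin δ ≈ 0.650, b = sin(fδ)/sin δ ≈ 0.650.
p = a·p₁ + b·p₂ ≈ (-0.674, 0.351, -0.650); φ = arcsin(p_z) ≈ -40.52°, λ = atan2(p_y, p_x) ≈ 152.50°.

≈ 41°S, 152°E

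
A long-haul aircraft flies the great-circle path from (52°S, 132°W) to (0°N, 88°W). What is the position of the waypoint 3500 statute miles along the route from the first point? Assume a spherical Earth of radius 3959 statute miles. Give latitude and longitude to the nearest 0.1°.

≈ (11.5°S, 94.3°W)

From cos δ = sin φ₁ sin φ₂ + cos φ₁ cos φ₂ cos Δλ, the central angle is δ ≈ 1.112 rad (63.7°). The total great-circle distance is δ·R ≈ 1.112 × 3959 ≈ 4402 mi, so the target fraction is f = 3500/4402 ≈ 0.795.
Interpolate at f ≈ 0.795 with slerp weights a = sin((1−f)δ)/sin δ ≈ 0.252, b = sin(fδ)/sin δ ≈ 0.863.
p = a·p₁ + b·p₂ ≈ (-0.074, -0.977, -0.199); φ = arcsin(p_z) ≈ -11.46°, λ = atan2(p_y, p_x) ≈ -94.31°.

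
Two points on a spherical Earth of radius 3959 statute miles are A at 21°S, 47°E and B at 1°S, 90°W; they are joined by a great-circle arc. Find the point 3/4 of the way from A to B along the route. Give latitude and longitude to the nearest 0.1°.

Convert each endpoint to a unit vector on the sphere (x = cos φ cos λ, y = cos φ sin λ, z = sin φ).
The central angle between the endpoints is δ = arccos(p₁·p₂) ≈ 2.314 rad (132.6°).
Interpolate at f = 3/4 with slerp weights a = sin((1−f)δ)/sin δ ≈ 0.742, b = sin(fδ)/sin δ ≈ 1.339.
p = a·p₁ + b·p₂ ≈ (0.473, -0.832, -0.289); φ = arcsin(p_z) ≈ -16.82°, λ = atan2(p_y, p_x) ≈ -60.41°.

≈ 16.8°S, 60.4°W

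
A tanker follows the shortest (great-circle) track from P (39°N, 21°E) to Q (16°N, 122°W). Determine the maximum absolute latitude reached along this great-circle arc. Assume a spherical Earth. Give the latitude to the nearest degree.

≈ 60°N

The great circle lies in the plane with unit normal n̂ = (p₁ × p₂)/|p₁ × p₂|.
Here n̂_z ≈ -0.496; the vertex latitude is φ_max = arccos|n̂_z| ≈ 60.3°.
Check via Clairaut: cos φ_max = |cos φ₁| · sin C = cos(39.0°)·sin(39.7°) ≈ 0.496, again giving ≈ 60.3°.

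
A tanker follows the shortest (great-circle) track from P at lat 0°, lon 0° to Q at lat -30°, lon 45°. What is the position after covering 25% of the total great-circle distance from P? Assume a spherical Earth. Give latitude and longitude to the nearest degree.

Convert each endpoint to a unit vector on the sphere (x = cos φ cos λ, y = cos φ sin λ, z = sin φ).
The central angle between the endpoints is δ = arccos(p₁·p₂) ≈ 0.912 rad (52.2°).
Interpolate at f = 0.25 with slerp weights a = sin((1−f)δ)/sin δ ≈ 0.799, b = sin(fδ)/sin δ ≈ 0.286.
p = a·p₁ + b·p₂ ≈ (0.974, 0.175, -0.143); φ = arcsin(p_z) ≈ -8.22°, λ = atan2(p_y, p_x) ≈ 10.19°.

≈ lat -8°, lon 10°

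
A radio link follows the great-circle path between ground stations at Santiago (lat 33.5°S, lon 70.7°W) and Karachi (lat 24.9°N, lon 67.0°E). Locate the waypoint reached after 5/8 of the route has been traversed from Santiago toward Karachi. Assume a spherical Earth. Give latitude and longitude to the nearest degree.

≈ lat 2°S, lon 19°E

Convert each endpoint to a unit vector on the sphere (x = cos φ cos λ, y = cos φ sin λ, z = sin φ).
The central angle between the endpoints is δ = arccos(p₁·p₂) ≈ 2.485 rad (142.4°).
Interpolate at f = 5/8 with slerp weights a = sin((1−f)δ)/sin δ ≈ 1.314, b = sin(fδ)/sin δ ≈ 1.637.
p = a·p₁ + b·p₂ ≈ (0.942, 0.333, -0.036); φ = arcsin(p_z) ≈ -2.07°, λ = atan2(p_y, p_x) ≈ 19.44°.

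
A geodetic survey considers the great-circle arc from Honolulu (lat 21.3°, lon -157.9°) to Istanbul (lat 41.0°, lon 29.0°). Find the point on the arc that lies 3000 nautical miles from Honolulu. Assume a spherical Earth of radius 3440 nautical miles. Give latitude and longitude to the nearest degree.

Convert each endpoint to a unit vector on the sphere (x = cos φ cos λ, y = cos φ sin λ, z = sin φ).
The central angle between the endpoints is δ = arccos(p₁·p₂) ≈ 2.049 rad (117.4°). The total great-circle distance is δ·R ≈ 2.049 × 3440 ≈ 7047 nmi, so the target fraction is f = 3000/7047 ≈ 0.426.
Interpolate at f ≈ 0.426 with slerp weights a = sin((1−f)δ)/sin δ ≈ 1.040, b = sin(fδ)/sin δ ≈ 0.862.
p = a·p₁ + b·p₂ ≈ (-0.328, -0.049, 0.943); φ = arcsin(p_z) ≈ 70.61°, λ = atan2(p_y, p_x) ≈ -171.52°.

≈ lat 71°, lon -172°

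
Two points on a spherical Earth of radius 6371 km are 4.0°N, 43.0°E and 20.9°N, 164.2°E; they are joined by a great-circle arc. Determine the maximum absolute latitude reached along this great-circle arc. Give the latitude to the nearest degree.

≈ 26°N

The great circle lies in the plane with unit normal n̂ = (p₁ × p₂)/|p₁ × p₂|.
Here n̂_z ≈ +0.897; the vertex latitude is φ_max = arccos|n̂_z| ≈ 26.3°.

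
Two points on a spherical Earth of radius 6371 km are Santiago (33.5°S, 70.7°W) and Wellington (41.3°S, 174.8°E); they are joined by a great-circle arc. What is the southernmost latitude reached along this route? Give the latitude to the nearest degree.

The great circle lies in the plane with unit normal n̂ = (p₁ × p₂)/|p₁ × p₂|.
Here n̂_z ≈ -0.573; the vertex latitude is φ_max = arccos|n̂_z| ≈ 55.0°.
Check via Clairaut: cos φ_max = |cos φ₁| · sin C = cos(33.5°)·sin(136.6°) ≈ 0.573, again giving ≈ 55.0°.

≈ 55°S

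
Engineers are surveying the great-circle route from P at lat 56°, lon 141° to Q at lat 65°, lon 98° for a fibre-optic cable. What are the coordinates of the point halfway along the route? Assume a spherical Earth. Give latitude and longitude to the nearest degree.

≈ lat 62°, lon 123°

Write both endpoints as unit vectors p₁, p₂ with components (cos φ cos λ, cos φ sin λ, sin φ).
The central angle between the endpoints is δ = arccos(p₁·p₂) ≈ 0.392 rad (22.5°).
Interpolate at f = 1/2 with slerp weights a = sin((1−f)δ)/sin δ ≈ 0.510, b = sin(fδ)/sin δ ≈ 0.510.
p = a·p₁ + b·p₂ ≈ (-0.252, 0.393, 0.885); φ = arcsin(p_z) ≈ 62.20°, λ = atan2(p_y, p_x) ≈ 122.64°.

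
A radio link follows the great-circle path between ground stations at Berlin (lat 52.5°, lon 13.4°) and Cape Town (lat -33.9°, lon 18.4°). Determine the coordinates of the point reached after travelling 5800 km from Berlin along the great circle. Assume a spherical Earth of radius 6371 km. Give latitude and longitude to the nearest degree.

≈ lat 0°, lon 17°

Convert each endpoint to a unit vector on the sphere (x = cos φ cos λ, y = cos φ sin λ, z = sin φ).
The central angle between the endpoints is δ = arccos(p₁·p₂) ≈ 1.510 rad (86.5°). The total great-circle distance is δ·R ≈ 1.510 × 6371 ≈ 9620 km, so the target fraction is f = 5800/9620 ≈ 0.603.
Interpolate at f ≈ 0.603 with slerp weights a = sin((1−f)δ)/sin δ ≈ 0.565, b = sin(fδ)/sin δ ≈ 0.791.
p = a·p₁ + b·p₂ ≈ (0.958, 0.287, 0.007); φ = arcsin(p_z) ≈ 0.41°, λ = atan2(p_y, p_x) ≈ 16.68°.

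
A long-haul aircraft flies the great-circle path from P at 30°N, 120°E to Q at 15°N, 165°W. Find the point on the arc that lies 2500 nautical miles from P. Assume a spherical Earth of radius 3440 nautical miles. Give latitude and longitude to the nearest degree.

≈ 26°N, 167°E

Write both endpoints as unit vectors p₁, p₂ with components (cos φ cos λ, cos φ sin λ, sin φ).
The central angle between the endpoints is δ = arccos(p₁·p₂) ≈ 1.218 rad (69.8°). The total great-circle distance is δ·R ≈ 1.218 × 3440 ≈ 4188 nmi, so the target fraction is f = 2500/4188 ≈ 0.597.
Interpolate at f ≈ 0.597 with slerp weights a = sin((1−f)δ)/sin δ ≈ 0.502, b = sin(fδ)/sin δ ≈ 0.708.
p = a·p₁ + b·p₂ ≈ (-0.878, 0.200, 0.434); φ = arcsin(p_z) ≈ 25.75°, λ = atan2(p_y, p_x) ≈ 167.19°.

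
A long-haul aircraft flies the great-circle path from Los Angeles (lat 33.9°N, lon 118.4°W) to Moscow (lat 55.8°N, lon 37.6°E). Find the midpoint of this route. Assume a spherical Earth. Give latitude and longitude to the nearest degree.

The haversine formula gives a central angle δ ≈ 1.536 rad (88.0°) between the endpoints.
Interpolate at f = 1/2 with slerp weights a = sin((1−f)δ)/sin δ ≈ 0.695, b = sin(fδ)/sin δ ≈ 0.695.
p = a·p₁ + b·p₂ ≈ (0.035, -0.269, 0.962); φ = arcsin(p_z) ≈ 74.25°, λ = atan2(p_y, p_x) ≈ -82.56°.

≈ lat 74°N, lon 83°W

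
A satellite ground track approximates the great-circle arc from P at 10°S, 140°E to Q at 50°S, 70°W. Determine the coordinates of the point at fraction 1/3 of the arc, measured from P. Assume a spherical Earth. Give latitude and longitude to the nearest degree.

≈ 45°S, 158°E

Convert each endpoint to a unit vector on the sphere (x = cos φ cos λ, y = cos φ sin λ, z = sin φ).
The central angle between the endpoints is δ = arccos(p₁·p₂) ≈ 1.999 rad (114.5°).
Interpolate at f = 1/3 with slerp weights a = sin((1−f)δ)/sin δ ≈ 1.068, b = sin(fδ)/sin δ ≈ 0.679.
p = a·p₁ + b·p₂ ≈ (-0.656, 0.266, -0.706); φ = arcsin(p_z) ≈ -44.91°, λ = atan2(p_y, p_x) ≈ 157.96°.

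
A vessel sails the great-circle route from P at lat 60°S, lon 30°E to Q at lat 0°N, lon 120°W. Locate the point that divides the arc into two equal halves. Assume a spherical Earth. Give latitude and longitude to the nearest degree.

≈ lat 54°S, lon 96°W

Convert each endpoint to a unit vector on the sphere (x = cos φ cos λ, y = cos φ sin λ, z = sin φ).
The central angle between the endpoints is δ = arccos(p₁·p₂) ≈ 2.019 rad (115.7°).
Interpolate at f = 1/2 with slerp weights a = sin((1−f)δ)/sin δ ≈ 0.939, b = sin(fδ)/sin δ ≈ 0.939.
p = a·p₁ + b·p₂ ≈ (-0.063, -0.578, -0.813); φ = arcsin(p_z) ≈ -54.42°, λ = atan2(p_y, p_x) ≈ -96.21°.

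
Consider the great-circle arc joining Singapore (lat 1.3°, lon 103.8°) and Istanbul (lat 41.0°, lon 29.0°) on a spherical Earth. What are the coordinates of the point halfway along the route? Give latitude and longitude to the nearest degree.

≈ lat 26°, lon 72°

Write both endpoints as unit vectors p₁, p₂ with components (cos φ cos λ, cos φ sin λ, sin φ).
The central angle between the endpoints is δ = arccos(p₁·p₂) ≈ 1.356 rad (77.7°).
Interpolate at f = 1/2 with slerp weights a = sin((1−f)δ)/sin δ ≈ 0.642, b = sin(fδ)/sin δ ≈ 0.642.
p = a·p₁ + b·p₂ ≈ (0.271, 0.858, 0.436); φ = arcsin(p_z) ≈ 25.84°, λ = atan2(p_y, p_x) ≈ 72.49°.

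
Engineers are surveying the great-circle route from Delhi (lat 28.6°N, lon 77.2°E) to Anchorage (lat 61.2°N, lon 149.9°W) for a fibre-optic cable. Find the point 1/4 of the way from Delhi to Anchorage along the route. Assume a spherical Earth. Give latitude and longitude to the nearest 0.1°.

≈ lat 47.5°N, lon 87.9°E

Write both endpoints as unit vectors p₁, p₂ with components (cos φ cos λ, cos φ sin λ, sin φ).
The central angle between the endpoints is δ = arccos(p₁·p₂) ≈ 1.439 rad (82.4°).
Interpolate at f = 1/4 with slerp weights a = sin((1−f)δ)/sin δ ≈ 0.889, b = sin(fδ)/sin δ ≈ 0.355.
p = a·p₁ + b·p₂ ≈ (0.025, 0.676, 0.737); φ = arcsin(p_z) ≈ 47.46°, λ = atan2(p_y, p_x) ≈ 87.88°.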